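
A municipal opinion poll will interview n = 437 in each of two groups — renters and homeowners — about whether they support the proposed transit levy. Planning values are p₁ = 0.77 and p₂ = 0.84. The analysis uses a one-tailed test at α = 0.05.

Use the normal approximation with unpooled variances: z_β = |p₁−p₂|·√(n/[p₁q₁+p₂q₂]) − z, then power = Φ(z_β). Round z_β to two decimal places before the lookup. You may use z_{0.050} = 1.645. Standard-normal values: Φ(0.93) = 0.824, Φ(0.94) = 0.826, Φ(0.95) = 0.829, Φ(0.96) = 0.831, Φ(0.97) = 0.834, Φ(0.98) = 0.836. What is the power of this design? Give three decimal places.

Power ≈ 0.836

z_β = |p₁−p₂|·√(n/[p₁q₁+p₂q₂]) − z_α
    = 0.07 · √(437/0.3115) − 1.645
    = 0.07 · 37.4552 − 1.645
    = 2.6219 − 1.645 = 0.9769 → 0.98
Power = Φ(0.98) = 0.836.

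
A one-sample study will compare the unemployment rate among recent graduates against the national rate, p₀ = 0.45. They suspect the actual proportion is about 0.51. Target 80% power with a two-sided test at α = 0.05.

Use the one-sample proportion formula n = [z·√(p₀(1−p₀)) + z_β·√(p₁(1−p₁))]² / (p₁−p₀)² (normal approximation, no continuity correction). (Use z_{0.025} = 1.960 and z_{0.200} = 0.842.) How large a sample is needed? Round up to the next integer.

n = [z_{α/2}·√(p₀q₀) + z_β·√(p₁q₁)]² / (p₁ − p₀)²
  = [1.960·√(0.45·0.55) + 0.842·√(0.51·0.49)]² / (0.06)²
  = [1.960·0.4975 + 0.842·0.4999]² / 0.0036
  = [1.3960]² / 0.0036
  = 541.34
Round up → n = 542.

n = 542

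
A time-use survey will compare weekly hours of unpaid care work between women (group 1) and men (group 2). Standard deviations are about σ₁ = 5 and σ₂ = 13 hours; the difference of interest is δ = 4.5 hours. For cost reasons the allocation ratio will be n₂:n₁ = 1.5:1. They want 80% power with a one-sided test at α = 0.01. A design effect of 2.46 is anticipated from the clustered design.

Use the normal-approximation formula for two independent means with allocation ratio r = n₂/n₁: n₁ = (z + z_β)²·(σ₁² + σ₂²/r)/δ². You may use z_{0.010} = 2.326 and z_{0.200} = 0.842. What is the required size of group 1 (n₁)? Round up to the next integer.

n₁ = 168

n₁ = (z_α + z_β)² · (σ₁² + σ₂²/r) / δ²
   = (2.326 + 0.842)² · (5² + 13²/1.5) / 4.5²
   = 10.0362 · (25 + 112.6667) / 20.25
   = 10.0362 · 137.6667 / 20.25
   = 68.23
Design effect: 2.46 × 68.23 = 167.85.
Round up → n₁ = 168; n₂ = r·n₁ = 1.5 × 168 = 252.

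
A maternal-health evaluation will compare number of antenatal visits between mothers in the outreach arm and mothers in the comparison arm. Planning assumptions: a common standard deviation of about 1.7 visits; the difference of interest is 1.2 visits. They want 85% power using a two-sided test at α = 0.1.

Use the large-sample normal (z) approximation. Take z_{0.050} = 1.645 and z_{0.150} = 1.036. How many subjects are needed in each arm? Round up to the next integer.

n = (z_{α/2} + z_β)² · (σ₁² + σ₂²) / δ²
  = (1.645 + 1.036)² · (2·1.7² = 5.78) / 1.2²
  = 7.1878 · 5.78 / 1.44
  = 28.85
Round up → n = 29 per group.

n = 29 per group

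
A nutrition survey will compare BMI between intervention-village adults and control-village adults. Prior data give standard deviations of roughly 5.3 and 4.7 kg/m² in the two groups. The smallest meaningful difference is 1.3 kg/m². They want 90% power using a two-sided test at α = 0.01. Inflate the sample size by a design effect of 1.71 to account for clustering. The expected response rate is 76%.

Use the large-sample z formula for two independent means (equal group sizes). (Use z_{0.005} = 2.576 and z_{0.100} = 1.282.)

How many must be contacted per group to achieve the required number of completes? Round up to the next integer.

n = (z_{α/2} + z_β)² · (σ₁² + σ₂²) / δ²
  = (2.576 + 1.282)² · (5.3² + 4.7² = 50.18) / 1.3²
  = 14.8842 · 50.18 / 1.69
  = 441.95
Design effect: 1.71 × 441.95 = 755.73.
Adjust for 76% response: 755.73 / 0.76 = 994.38.
Round up → n = 995 per group.

n = 995 per group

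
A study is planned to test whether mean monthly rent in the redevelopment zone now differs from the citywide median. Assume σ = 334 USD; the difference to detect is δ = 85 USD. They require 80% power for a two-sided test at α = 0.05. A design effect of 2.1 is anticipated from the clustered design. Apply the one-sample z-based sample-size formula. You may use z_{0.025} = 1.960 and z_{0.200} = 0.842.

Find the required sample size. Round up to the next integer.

n = 255

n = (z_{α/2} + z_β)² · σ² / δ²
  = (1.960 + 0.842)² · 334² / 85²
  = 7.8512 · 111556 / 7225
  = 121.22
Design effect: 2.1 × 121.22 = 254.57.
Round up → n = 255.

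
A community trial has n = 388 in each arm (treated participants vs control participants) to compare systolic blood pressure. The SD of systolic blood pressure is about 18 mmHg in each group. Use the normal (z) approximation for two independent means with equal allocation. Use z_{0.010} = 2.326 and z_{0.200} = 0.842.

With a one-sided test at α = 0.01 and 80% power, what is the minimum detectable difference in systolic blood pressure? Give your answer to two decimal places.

δ = (z_α + z_β) · √((σ₁²+σ₂²)/n)
  = (2.326 + 0.842) · √(648/388)
  = 3.168 · √1.6701
  = 3.168 · 1.2923
  = 4.0941

Minimum detectable difference ≈ 4.09 mmHg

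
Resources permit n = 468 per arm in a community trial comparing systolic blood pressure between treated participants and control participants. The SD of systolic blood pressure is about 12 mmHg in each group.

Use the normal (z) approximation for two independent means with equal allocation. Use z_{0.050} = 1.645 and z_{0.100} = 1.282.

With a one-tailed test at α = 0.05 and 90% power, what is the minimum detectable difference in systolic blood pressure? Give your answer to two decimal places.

Minimum detectable difference ≈ 2.30 mmHg

δ = (z_α + z_β) · √((σ₁²+σ₂²)/n)
  = (1.645 + 1.282) · √(288/468)
  = 2.927 · √0.61538
  = 2.927 · 0.7845
  = 2.2961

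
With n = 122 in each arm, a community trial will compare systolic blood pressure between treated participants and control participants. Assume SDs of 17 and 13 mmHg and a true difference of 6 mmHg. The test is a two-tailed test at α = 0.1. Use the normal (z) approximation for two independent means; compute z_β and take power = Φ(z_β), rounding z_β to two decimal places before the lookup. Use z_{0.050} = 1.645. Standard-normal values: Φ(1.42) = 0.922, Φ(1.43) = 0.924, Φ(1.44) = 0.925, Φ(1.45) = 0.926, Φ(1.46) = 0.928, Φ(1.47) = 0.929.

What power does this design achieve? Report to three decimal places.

z_β = δ·√(n/(σ₁²+σ₂²)) − z_{α/2}
    = 6 · √(122/458) − 1.645
    = 6 · 0.51612 − 1.645
    = 3.0967 − 1.645 = 1.4517 → 1.45
Power = Φ(1.45) = 0.926.

Power ≈ 0.926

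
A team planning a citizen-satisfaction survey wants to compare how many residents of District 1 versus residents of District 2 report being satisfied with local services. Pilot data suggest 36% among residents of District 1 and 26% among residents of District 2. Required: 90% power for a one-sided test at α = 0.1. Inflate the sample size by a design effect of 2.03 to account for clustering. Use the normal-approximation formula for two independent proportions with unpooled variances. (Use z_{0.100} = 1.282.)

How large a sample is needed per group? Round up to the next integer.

n = (z_α + z_β)² · [p₁(1−p₁) + p₂(1−p₂)] / (p₁ − p₂)²
  = (1.282 + 1.282)² · (0.36·0.64 + 0.26·0.74) / (0.10)²
  = (2.564)² · (0.2304 + 0.1924) / 0.0100
  = 6.5741 · 0.4228 / 0.0100
  = 277.95
Design effect: 2.03 × 277.95 = 564.24.
Round up → n = 565 per group.

n = 565 per group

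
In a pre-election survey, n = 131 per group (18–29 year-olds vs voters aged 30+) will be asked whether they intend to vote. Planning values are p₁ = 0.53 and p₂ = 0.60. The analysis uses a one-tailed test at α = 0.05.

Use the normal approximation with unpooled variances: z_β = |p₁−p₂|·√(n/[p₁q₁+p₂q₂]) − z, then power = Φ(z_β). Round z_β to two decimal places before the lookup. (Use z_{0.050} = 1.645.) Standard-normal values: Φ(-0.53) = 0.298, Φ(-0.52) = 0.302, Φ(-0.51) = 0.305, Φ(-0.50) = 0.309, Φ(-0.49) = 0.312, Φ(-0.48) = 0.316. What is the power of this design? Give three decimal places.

z_β = |p₁−p₂|·√(n/[p₁q₁+p₂q₂]) − z_α
    = 0.07 · √(131/0.4891) − 1.645
    = 0.07 · 16.3658 − 1.645
    = 1.1456 − 1.645 = -0.4994 → -0.50
Power = Φ(-0.50) = 0.309.

Power ≈ 0.309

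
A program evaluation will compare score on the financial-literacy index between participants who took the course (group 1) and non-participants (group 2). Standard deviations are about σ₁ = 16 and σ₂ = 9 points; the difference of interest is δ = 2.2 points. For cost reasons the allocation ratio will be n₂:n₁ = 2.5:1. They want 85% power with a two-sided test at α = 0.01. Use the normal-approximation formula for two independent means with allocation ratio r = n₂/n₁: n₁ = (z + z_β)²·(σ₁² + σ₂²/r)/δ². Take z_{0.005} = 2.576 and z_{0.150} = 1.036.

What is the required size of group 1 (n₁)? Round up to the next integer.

n₁ = 778

n₁ = (z_{α/2} + z_β)² · (σ₁² + σ₂²/r) / δ²
   = (2.576 + 1.036)² · (16² + 9²/2.5) / 2.2²
   = 13.0465 · (256 + 32.4) / 4.84
   = 13.0465 · 288.4 / 4.84
   = 777.40
Round up → n₁ = 778; n₂ = r·n₁ = 2.5 × 778 = 1945.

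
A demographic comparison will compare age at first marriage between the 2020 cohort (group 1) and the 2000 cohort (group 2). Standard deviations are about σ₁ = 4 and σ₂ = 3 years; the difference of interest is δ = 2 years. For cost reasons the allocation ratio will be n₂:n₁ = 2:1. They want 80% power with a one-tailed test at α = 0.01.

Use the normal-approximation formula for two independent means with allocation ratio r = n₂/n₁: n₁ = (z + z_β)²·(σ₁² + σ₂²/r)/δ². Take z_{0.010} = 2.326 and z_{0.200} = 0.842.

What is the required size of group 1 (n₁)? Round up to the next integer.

n₁ = (z_α + z_β)² · (σ₁² + σ₂²/r) / δ²
   = (2.326 + 0.842)² · (4² + 3²/2) / 2²
   = 10.0362 · (16 + 4.5) / 4
   = 10.0362 · 20.5 / 4
   = 51.44
Round up → n₁ = 52; n₂ = r·n₁ = 2 × 52 = 104.

n₁ = 52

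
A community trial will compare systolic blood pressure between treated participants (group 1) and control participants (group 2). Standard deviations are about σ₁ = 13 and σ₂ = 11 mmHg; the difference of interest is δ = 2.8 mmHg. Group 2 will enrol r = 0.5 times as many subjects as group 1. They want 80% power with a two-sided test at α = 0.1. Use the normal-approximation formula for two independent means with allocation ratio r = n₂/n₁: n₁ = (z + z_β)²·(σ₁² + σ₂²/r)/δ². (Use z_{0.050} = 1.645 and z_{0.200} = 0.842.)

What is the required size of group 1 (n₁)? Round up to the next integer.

n₁ = (z_{α/2} + z_β)² · (σ₁² + σ₂²/r) / δ²
   = (1.645 + 0.842)² · (13² + 11²/0.5) / 2.8²
   = 6.1852 · (169 + 242) / 7.84
   = 6.1852 · 411 / 7.84
   = 324.25
Round up → n₁ = 325; n₂ = r·n₁ = 0.5 × 325 = 163.

n₁ = 325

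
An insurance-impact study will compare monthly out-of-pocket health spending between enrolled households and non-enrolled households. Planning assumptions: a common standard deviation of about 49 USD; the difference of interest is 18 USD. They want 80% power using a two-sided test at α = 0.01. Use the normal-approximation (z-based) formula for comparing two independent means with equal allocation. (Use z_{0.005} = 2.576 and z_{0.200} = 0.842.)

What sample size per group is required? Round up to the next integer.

n = 174 per group

n = (z_{α/2} + z_β)² · (σ₁² + σ₂²) / δ²
  = (2.576 + 0.842)² · (2·49² = 4802) / 18²
  = 11.6827 · 4802 / 324
  = 173.15
Round up → n = 174 per group.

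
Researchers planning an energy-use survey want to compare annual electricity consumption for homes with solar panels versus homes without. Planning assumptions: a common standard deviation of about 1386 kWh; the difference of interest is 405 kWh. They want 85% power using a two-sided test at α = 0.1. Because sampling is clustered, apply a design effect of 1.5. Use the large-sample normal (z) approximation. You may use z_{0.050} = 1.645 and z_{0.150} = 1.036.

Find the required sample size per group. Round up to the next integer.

n = 253 per group

n = (z_{α/2} + z_β)² · (σ₁² + σ₂²) / δ²
  = (1.645 + 1.036)² · (2·1386² = 3841992) / 405²
  = 7.1878 · 3841992 / 164025
  = 168.36
Design effect: 1.5 × 168.36 = 252.54.
Round up → n = 253 per group.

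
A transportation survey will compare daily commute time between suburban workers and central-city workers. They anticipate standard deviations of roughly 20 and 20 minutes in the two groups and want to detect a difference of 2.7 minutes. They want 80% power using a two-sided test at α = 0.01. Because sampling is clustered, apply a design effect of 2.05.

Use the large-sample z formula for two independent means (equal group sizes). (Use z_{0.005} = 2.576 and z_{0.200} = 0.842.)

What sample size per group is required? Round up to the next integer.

n = (z_{α/2} + z_β)² · (σ₁² + σ₂²) / δ²
  = (2.576 + 0.842)² · (20² + 20² = 800) / 2.7²
  = 11.6827 · 800 / 7.29
  = 1282.05
Design effect: 2.05 × 1282.05 = 2628.21.
Round up → n = 2629 per group.

n = 2629 per group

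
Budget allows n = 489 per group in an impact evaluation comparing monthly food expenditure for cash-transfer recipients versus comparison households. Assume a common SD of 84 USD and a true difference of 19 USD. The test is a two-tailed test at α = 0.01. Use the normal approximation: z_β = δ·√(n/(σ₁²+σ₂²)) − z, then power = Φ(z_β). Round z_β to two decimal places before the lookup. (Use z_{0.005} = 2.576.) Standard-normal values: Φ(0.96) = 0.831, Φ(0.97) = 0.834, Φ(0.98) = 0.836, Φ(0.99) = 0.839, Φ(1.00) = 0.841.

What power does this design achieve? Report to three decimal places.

Power ≈ 0.831

z_β = δ·√(n/(σ₁²+σ₂²)) − z_{α/2}
    = 19 · √(489/14112) − 2.576
    = 19 · 0.18615 − 2.576
    = 3.5368 − 2.576 = 0.9608 → 0.96
Power = Φ(0.96) = 0.831.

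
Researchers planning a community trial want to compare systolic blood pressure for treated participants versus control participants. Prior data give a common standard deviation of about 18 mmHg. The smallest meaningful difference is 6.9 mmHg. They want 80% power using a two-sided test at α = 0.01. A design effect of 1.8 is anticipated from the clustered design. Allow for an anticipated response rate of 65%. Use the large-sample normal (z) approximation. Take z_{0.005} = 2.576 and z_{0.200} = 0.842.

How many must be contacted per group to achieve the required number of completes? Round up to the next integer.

n = 441 per group

n = (z_{α/2} + z_β)² · (σ₁² + σ₂²) / δ²
  = (2.576 + 0.842)² · (2·18² = 648) / 6.9²
  = 11.6827 · 648 / 47.61
  = 159.01
Design effect: 1.8 × 159.01 = 286.22.
Adjust for 65% response: 286.22 / 0.65 = 440.33.
Round up → n = 441 per group.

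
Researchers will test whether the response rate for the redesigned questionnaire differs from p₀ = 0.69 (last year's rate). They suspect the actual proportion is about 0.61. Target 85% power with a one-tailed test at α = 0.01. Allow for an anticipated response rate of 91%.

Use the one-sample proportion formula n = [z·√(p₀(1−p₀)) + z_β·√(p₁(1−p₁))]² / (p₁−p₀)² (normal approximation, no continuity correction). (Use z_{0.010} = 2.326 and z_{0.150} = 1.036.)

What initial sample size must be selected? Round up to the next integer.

n = 430

n = [z_α·√(p₀q₀) + z_β·√(p₁q₁)]² / (p₁ − p₀)²
  = [2.326·√(0.69·0.31) + 1.036·√(0.61·0.39)]² / (-0.08)²
  = [2.326·0.4625 + 1.036·0.4877]² / 0.0064
  = [1.5811]² / 0.0064
  = 390.59
Adjust for 91% response: 390.59 / 0.91 = 429.22.
Round up → n = 430.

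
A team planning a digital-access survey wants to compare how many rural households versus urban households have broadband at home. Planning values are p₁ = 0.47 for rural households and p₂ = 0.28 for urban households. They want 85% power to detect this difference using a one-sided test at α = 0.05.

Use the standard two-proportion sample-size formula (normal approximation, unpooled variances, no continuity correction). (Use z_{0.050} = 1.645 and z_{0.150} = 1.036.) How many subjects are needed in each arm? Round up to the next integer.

n = (z_α + z_β)² · [p₁(1−p₁) + p₂(1−p₂)] / (p₁ − p₂)²
  = (1.645 + 1.036)² · (0.47·0.53 + 0.28·0.72) / (0.19)²
  = (2.681)² · (0.2491 + 0.2016) / 0.0361
  = 7.1878 · 0.4507 / 0.0361
  = 89.74
Round up → n = 90 per group.

n = 90 per group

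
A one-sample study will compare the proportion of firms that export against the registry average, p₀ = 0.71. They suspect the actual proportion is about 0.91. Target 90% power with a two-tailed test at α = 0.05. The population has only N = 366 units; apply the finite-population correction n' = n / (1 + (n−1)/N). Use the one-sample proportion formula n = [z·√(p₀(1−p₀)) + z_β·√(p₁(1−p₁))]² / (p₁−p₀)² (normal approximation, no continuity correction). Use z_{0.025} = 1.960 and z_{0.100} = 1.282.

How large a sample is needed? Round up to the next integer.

n = [z_{α/2}·√(p₀q₀) + z_β·√(p₁q₁)]² / (p₁ − p₀)²
  = [1.960·√(0.71·0.29) + 1.282·√(0.91·0.09)]² / (0.20)²
  = [1.960·0.4538 + 1.282·0.2862]² / 0.0400
  = [1.2563]² / 0.0400
  = 39.45
Finite-population correction (N = 366): 39.45 / (1 + (39.45 − 1)/366) = 35.70.
Round up → n = 36.

n = 36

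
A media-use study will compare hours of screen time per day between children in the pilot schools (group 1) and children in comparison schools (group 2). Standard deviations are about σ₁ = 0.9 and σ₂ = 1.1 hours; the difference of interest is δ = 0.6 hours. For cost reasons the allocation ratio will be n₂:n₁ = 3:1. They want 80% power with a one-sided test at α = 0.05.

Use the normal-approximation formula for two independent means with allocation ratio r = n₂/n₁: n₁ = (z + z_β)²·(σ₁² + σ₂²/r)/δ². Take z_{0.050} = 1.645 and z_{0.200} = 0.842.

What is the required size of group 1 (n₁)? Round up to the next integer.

n₁ = 21

n₁ = (z_α + z_β)² · (σ₁² + σ₂²/r) / δ²
   = (1.645 + 0.842)² · (0.9² + 1.1²/3) / 0.6²
   = 6.1852 · (0.81 + 0.40333) / 0.36
   = 6.1852 · 1.2133 / 0.36
   = 20.85
Round up → n₁ = 21; n₂ = r·n₁ = 3 × 21 = 63.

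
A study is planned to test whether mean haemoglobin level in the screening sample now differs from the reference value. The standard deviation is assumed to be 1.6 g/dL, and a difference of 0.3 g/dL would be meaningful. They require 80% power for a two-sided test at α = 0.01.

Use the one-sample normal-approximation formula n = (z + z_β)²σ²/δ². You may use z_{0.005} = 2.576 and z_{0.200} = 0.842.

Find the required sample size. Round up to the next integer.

n = 333

n = (z_{α/2} + z_β)² · σ² / δ²
  = (2.576 + 0.842)² · 1.6² / 0.3²
  = 11.6827 · 2.56 / 0.09
  = 332.31
Round up → n = 333.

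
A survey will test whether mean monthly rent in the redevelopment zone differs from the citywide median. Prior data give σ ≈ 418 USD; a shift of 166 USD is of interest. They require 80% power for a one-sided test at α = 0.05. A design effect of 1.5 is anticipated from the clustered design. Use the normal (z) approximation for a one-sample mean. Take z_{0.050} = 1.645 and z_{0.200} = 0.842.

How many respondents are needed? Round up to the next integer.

n = 59

n = (z_α + z_β)² · σ² / δ²
  = (1.645 + 0.842)² · 418² / 166²
  = 6.1852 · 174724 / 27556
  = 39.22
Design effect: 1.5 × 39.22 = 58.83.
Round up → n = 59.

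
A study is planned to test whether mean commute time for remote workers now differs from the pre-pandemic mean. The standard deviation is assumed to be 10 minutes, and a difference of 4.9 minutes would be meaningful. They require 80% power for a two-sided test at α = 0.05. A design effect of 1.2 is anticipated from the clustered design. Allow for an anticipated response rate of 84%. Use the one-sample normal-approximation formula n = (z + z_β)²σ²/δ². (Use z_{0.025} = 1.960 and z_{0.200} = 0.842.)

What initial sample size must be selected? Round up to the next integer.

n = (z_{α/2} + z_β)² · σ² / δ²
  = (1.960 + 0.842)² · 10² / 4.9²
  = 7.8512 · 100 / 24.01
  = 32.70
Design effect: 1.2 × 32.70 = 39.24.
Adjust for 84% response: 39.24 / 0.84 = 46.71.
Round up → n = 47.

n = 47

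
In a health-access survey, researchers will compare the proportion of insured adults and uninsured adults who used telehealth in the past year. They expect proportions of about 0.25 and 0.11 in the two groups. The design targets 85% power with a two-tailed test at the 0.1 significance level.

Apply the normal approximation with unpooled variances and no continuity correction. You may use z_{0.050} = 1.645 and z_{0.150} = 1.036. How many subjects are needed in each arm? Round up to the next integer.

n = 105 per group

n = (z_{α/2} + z_β)² · [p₁(1−p₁) + p₂(1−p₂)] / (p₁ − p₂)²
  = (1.645 + 1.036)² · (0.25·0.75 + 0.11·0.89) / (0.14)²
  = (2.681)² · (0.1875 + 0.0979) / 0.0196
  = 7.1878 · 0.2854 / 0.0196
  = 104.66
Round up → n = 105 per group.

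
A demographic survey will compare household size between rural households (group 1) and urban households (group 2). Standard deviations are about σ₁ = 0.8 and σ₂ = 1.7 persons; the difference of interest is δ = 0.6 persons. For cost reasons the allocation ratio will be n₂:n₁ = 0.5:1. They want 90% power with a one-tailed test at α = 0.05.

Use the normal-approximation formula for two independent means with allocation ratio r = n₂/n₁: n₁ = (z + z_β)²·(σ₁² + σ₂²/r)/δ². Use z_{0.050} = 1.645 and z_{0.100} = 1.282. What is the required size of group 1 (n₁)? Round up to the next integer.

n₁ = 153

n₁ = (z_α + z_β)² · (σ₁² + σ₂²/r) / δ²
   = (1.645 + 1.282)² · (0.8² + 1.7²/0.5) / 0.6²
   = 8.5673 · (0.64 + 5.78) / 0.36
   = 8.5673 · 6.42 / 0.36
   = 152.78
Round up → n₁ = 153; n₂ = r·n₁ = 0.5 × 153 = 77.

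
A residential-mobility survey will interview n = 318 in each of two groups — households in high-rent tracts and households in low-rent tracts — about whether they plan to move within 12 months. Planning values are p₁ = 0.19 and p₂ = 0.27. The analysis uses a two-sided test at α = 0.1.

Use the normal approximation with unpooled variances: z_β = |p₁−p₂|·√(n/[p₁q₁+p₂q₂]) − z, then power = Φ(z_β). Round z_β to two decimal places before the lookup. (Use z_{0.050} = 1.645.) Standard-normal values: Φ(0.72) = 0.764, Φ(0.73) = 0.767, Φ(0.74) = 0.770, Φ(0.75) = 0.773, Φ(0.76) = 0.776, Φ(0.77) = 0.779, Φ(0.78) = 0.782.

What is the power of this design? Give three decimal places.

z_β = |p₁−p₂|·√(n/[p₁q₁+p₂q₂]) − z_{α/2}
    = 0.08 · √(318/0.3510) − 1.645
    = 0.08 · 30.0995 − 1.645
    = 2.4080 − 1.645 = 0.7630 → 0.76
Power = Φ(0.76) = 0.776.

Power ≈ 0.776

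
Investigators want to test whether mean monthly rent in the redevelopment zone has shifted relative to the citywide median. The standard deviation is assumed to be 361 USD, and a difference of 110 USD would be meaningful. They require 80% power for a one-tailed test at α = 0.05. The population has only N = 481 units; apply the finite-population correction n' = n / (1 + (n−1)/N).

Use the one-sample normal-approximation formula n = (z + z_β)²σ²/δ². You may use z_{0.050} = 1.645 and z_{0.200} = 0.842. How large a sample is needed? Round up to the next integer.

n = (z_α + z_β)² · σ² / δ²
  = (1.645 + 0.842)² · 361² / 110²
  = 6.1852 · 130321 / 12100
  = 66.62
Finite-population correction (N = 481): 66.62 / (1 + (66.62 − 1)/481) = 58.62.
Round up → n = 59.

n = 59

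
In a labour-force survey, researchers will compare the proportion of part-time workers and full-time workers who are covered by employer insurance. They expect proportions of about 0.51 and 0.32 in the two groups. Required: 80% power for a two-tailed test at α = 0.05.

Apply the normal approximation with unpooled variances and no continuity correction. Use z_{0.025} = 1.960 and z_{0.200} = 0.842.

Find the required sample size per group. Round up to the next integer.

n = (z_{α/2} + z_β)² · [p₁(1−p₁) + p₂(1−p₂)] / (p₁ − p₂)²
  = (1.960 + 0.842)² · (0.51·0.49 + 0.32·0.68) / (0.19)²
  = (2.802)² · (0.2499 + 0.2176) / 0.0361
  = 7.8512 · 0.4675 / 0.0361
  = 101.67
Round up → n = 102 per group.

n = 102 per group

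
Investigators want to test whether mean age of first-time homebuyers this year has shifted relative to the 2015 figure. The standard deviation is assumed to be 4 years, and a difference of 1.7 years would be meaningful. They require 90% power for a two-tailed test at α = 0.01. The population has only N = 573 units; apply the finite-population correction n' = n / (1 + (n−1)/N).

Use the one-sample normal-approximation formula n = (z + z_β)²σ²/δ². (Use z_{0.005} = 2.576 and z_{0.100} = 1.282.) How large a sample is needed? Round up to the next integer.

n = 73

n = (z_{α/2} + z_β)² · σ² / δ²
  = (2.576 + 1.282)² · 4² / 1.7²
  = 14.8842 · 16 / 2.89
  = 82.40
Finite-population correction (N = 573): 82.40 / (1 + (82.40 − 1)/573) = 72.15.
Round up → n = 73.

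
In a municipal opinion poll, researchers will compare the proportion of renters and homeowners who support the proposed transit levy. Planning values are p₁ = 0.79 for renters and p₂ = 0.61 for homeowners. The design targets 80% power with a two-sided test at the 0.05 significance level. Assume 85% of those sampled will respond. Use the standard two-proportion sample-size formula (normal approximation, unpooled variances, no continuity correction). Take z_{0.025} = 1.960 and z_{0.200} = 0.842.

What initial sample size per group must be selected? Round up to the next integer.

n = (z_{α/2} + z_β)² · [p₁(1−p₁) + p₂(1−p₂)] / (p₁ − p₂)²
  = (1.960 + 0.842)² · (0.79·0.21 + 0.61·0.39) / (0.18)²
  = (2.802)² · (0.1659 + 0.2379) / 0.0324
  = 7.8512 · 0.4038 / 0.0324
  = 97.85
Adjust for 85% response: 97.85 / 0.85 = 115.12.
Round up → n = 116 per group.

n = 116 per group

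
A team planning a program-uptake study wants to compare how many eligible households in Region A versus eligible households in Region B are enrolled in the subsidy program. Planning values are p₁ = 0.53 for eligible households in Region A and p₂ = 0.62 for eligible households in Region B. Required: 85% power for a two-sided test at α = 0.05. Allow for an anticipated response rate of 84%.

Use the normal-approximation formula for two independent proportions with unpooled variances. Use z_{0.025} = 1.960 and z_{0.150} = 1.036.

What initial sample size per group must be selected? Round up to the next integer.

n = 640 per group

n = (z_{α/2} + z_β)² · [p₁(1−p₁) + p₂(1−p₂)] / (p₁ − p₂)²
  = (1.960 + 1.036)² · (0.53·0.47 + 0.62·0.38) / (-0.09)²
  = (2.996)² · (0.2491 + 0.2356) / 0.0081
  = 8.9760 · 0.4847 / 0.0081
  = 537.12
Adjust for 84% response: 537.12 / 0.84 = 639.43.
Round up → n = 640 per group.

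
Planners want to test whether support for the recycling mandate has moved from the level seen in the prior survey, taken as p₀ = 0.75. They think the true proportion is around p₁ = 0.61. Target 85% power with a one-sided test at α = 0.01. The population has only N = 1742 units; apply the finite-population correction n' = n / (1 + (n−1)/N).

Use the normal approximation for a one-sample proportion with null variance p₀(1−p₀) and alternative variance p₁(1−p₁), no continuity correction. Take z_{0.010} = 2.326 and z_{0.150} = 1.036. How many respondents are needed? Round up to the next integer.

n = 110

n = [z_α·√(p₀q₀) + z_β·√(p₁q₁)]² / (p₁ − p₀)²
  = [2.326·√(0.75·0.25) + 1.036·√(0.61·0.39)]² / (-0.14)²
  = [2.326·0.4330 + 1.036·0.4877]² / 0.0196
  = [1.5125]² / 0.0196
  = 116.72
Finite-population correction (N = 1742): 116.72 / (1 + (116.72 − 1)/1742) = 109.45.
Round up → n = 110.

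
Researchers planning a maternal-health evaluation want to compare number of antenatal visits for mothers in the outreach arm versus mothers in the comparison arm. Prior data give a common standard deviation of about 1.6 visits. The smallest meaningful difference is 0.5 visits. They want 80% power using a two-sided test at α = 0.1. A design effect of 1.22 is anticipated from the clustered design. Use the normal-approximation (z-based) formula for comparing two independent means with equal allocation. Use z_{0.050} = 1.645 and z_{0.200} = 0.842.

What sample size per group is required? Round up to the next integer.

n = 155 per group

n = (z_{α/2} + z_β)² · (σ₁² + σ₂²) / δ²
  = (1.645 + 0.842)² · (2·1.6² = 5.12) / 0.5²
  = 6.1852 · 5.12 / 0.25
  = 126.67
Design effect: 1.22 × 126.67 = 154.54.
Round up → n = 155 per group.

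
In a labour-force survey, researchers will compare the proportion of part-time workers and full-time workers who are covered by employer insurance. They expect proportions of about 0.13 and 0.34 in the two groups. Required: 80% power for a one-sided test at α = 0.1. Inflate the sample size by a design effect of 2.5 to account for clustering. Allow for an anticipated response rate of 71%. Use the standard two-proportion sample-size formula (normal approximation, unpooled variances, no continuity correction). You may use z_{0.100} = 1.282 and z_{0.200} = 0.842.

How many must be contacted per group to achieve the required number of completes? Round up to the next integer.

n = (z_α + z_β)² · [p₁(1−p₁) + p₂(1−p₂)] / (p₁ − p₂)²
  = (1.282 + 0.842)² · (0.13·0.87 + 0.34·0.66) / (-0.21)²
  = (2.124)² · (0.1131 + 0.2244) / 0.0441
  = 4.5114 · 0.3375 / 0.0441
  = 34.53
Design effect: 2.5 × 34.53 = 86.31.
Adjust for 71% response: 86.31 / 0.71 = 121.57.
Round up → n = 122 per group.

n = 122 per group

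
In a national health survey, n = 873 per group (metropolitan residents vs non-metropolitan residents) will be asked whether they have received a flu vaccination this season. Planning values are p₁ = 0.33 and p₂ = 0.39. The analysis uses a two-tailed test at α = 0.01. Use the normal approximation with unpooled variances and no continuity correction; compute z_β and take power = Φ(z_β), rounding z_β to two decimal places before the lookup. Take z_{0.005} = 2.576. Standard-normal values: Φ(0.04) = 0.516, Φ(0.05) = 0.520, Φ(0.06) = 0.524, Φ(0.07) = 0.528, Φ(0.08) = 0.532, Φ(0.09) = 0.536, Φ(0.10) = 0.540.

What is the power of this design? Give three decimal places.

Power ≈ 0.516

z_β = |p₁−p₂|·√(n/[p₁q₁+p₂q₂]) − z_{α/2}
    = 0.06 · √(873/0.4590) − 2.576
    = 0.06 · 43.6115 − 2.576
    = 2.6167 − 2.576 = 0.0407 → 0.04
Power = Φ(0.04) = 0.516.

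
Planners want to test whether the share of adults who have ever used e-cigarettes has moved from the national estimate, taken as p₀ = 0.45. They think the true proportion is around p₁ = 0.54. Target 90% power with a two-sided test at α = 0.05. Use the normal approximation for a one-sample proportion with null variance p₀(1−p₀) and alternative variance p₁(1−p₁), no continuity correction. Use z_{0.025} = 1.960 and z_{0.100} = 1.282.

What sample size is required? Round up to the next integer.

n = 322

n = [z_{α/2}·√(p₀q₀) + z_β·√(p₁q₁)]² / (p₁ − p₀)²
  = [1.960·√(0.45·0.55) + 1.282·√(0.54·0.46)]² / (0.09)²
  = [1.960·0.4975 + 1.282·0.4984]² / 0.0081
  = [1.6140]² / 0.0081
  = 321.62
Round up → n = 322.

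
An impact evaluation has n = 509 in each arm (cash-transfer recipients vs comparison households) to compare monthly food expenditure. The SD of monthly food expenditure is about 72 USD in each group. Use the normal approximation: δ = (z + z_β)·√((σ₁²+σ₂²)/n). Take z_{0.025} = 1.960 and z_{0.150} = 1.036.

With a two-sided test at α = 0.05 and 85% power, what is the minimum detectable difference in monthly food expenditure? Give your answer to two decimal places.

δ = (z_{α/2} + z_β) · √((σ₁²+σ₂²)/n)
  = (1.960 + 1.036) · √(10368/509)
  = 2.996 · √20.3694
  = 2.996 · 4.5132
  = 13.5217

Minimum detectable difference ≈ 13.52 USD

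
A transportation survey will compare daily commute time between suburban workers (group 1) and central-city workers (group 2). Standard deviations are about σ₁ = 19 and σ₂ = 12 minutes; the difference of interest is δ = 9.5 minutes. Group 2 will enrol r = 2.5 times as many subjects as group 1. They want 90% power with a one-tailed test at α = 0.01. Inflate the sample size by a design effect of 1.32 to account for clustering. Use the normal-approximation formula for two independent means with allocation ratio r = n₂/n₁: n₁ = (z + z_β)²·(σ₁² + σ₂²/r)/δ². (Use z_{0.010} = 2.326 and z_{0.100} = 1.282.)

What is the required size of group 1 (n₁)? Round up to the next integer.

n₁ = (z_α + z_β)² · (σ₁² + σ₂²/r) / δ²
   = (2.326 + 1.282)² · (19² + 12²/2.5) / 9.5²
   = 13.0177 · (361 + 57.6) / 90.25
   = 13.0177 · 418.6 / 90.25
   = 60.38
Design effect: 1.32 × 60.38 = 79.70.
Round up → n₁ = 80; n₂ = r·n₁ = 2.5 × 80 = 200.

n₁ = 80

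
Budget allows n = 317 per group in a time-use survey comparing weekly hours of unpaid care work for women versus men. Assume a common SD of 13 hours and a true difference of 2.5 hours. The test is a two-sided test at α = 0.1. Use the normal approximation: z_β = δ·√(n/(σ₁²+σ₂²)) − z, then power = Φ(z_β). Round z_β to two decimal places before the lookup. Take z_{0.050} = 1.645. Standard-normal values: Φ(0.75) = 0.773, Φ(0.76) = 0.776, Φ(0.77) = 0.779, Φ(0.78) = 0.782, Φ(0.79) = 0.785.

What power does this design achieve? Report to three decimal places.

Power ≈ 0.782

z_β = δ·√(n/(σ₁²+σ₂²)) − z_{α/2}
    = 2.5 · √(317/338) − 1.645
    = 2.5 · 0.96844 − 1.645
    = 2.4211 − 1.645 = 0.7761 → 0.78
Power = Φ(0.78) = 0.782.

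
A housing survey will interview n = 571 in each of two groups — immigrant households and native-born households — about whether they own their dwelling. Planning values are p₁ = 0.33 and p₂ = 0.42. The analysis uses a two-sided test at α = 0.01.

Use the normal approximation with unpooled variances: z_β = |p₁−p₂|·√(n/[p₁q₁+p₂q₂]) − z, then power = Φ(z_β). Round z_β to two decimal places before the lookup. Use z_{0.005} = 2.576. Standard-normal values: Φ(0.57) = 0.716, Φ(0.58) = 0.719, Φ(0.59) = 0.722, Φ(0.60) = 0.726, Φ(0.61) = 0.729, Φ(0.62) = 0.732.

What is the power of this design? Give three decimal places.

Power ≈ 0.719

z_β = |p₁−p₂|·√(n/[p₁q₁+p₂q₂]) − z_{α/2}
    = 0.09 · √(571/0.4647) − 2.576
    = 0.09 · 35.0535 − 2.576
    = 3.1548 − 2.576 = 0.5788 → 0.58
Power = Φ(0.58) = 0.719.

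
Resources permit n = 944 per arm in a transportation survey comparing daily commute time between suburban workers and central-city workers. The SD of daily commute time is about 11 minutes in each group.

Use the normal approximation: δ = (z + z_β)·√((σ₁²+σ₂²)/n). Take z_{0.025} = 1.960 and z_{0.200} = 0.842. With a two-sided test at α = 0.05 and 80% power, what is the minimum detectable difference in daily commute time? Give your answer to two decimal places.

Minimum detectable difference ≈ 1.42 minutes

δ = (z_{α/2} + z_β) · √((σ₁²+σ₂²)/n)
  = (1.960 + 0.842) · √(242/944)
  = 2.802 · √0.25636
  = 2.802 · 0.5063
  = 1.4187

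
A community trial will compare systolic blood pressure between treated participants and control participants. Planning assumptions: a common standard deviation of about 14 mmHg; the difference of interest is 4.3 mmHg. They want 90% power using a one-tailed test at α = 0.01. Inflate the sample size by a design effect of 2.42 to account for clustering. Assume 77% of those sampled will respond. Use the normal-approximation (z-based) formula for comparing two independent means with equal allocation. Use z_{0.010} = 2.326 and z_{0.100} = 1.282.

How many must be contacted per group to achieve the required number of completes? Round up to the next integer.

n = 868 per group

n = (z_α + z_β)² · (σ₁² + σ₂²) / δ²
  = (2.326 + 1.282)² · (2·14² = 392) / 4.3²
  = 13.0177 · 392 / 18.49
  = 275.98
Design effect: 2.42 × 275.98 = 667.88.
Adjust for 77% response: 667.88 / 0.77 = 867.37.
Round up → n = 868 per group.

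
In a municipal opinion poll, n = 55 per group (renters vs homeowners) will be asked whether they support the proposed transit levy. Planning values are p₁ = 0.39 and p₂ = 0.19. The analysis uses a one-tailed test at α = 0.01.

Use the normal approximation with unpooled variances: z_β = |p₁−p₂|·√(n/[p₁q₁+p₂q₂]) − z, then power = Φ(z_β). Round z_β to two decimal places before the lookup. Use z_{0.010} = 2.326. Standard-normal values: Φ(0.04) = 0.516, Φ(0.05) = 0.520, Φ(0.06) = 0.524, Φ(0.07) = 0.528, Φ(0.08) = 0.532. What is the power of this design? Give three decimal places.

z_β = |p₁−p₂|·√(n/[p₁q₁+p₂q₂]) − z_α
    = 0.20 · √(55/0.3918) − 2.326
    = 0.20 · 11.8481 − 2.326
    = 2.3696 − 2.326 = 0.0436 → 0.04
Power = Φ(0.04) = 0.516.

Power ≈ 0.516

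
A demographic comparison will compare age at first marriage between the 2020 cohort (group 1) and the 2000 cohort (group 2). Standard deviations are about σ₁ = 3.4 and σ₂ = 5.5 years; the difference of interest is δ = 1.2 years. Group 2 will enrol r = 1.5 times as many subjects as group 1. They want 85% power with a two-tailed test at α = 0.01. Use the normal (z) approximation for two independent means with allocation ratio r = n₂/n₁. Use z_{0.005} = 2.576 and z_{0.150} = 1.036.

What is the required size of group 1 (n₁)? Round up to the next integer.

n₁ = 288

n₁ = (z_{α/2} + z_β)² · (σ₁² + σ₂²/r) / δ²
   = (2.576 + 1.036)² · (3.4² + 5.5²/1.5) / 1.2²
   = 13.0465 · (11.56 + 20.1667) / 1.44
   = 13.0465 · 31.7267 / 1.44
   = 287.45
Round up → n₁ = 288; n₂ = r·n₁ = 1.5 × 288 = 432.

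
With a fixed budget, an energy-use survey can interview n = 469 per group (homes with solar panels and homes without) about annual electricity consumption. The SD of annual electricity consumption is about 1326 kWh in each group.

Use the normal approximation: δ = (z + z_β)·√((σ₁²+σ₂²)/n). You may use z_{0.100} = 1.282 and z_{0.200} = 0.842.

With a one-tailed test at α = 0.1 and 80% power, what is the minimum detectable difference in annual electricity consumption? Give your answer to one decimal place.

δ = (z_α + z_β) · √((σ₁²+σ₂²)/n)
  = (1.282 + 0.842) · √(3516552/469)
  = 2.124 · √7498.0
  = 2.124 · 86.5909
  = 183.9190

Minimum detectable difference ≈ 183.9 kWh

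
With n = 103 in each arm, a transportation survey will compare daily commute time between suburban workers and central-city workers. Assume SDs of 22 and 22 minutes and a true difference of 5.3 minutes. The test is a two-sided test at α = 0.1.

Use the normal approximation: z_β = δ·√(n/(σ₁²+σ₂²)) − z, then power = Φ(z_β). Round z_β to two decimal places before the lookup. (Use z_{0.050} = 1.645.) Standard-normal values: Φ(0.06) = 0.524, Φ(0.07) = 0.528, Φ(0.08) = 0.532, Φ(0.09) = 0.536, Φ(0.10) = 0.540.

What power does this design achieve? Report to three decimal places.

Power ≈ 0.532

z_β = δ·√(n/(σ₁²+σ₂²)) − z_{α/2}
    = 5.3 · √(103/968) − 1.645
    = 5.3 · 0.32620 − 1.645
    = 1.7288 − 1.645 = 0.0838 → 0.08
Power = Φ(0.08) = 0.532.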